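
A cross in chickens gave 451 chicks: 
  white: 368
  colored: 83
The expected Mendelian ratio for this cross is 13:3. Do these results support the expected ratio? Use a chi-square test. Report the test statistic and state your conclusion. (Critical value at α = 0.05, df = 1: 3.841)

0.036; consistent

The 13:3 ratio has 16 parts, so with N = 451 the expected counts are:
  white: 451 × 13/16 = 366.4375
  colored: 451 × 3/16 = 84.5625
χ² = Σ (O − E)² / E
  white: (368 − 366.4375)² / 366.4375 = 0.0067
  colored: (83 − 84.5625)² / 84.5625 = 0.0289
χ² = 0.0067 + 0.0289 = 0.0356 ≈ 0.036
Degrees of freedom = 2 − 1 = 1; critical value at α = 0.05 is 3.841.
Since 0.036 < 3.841, we fail to reject the null hypothesis — the data are consistent with the 13:3 ratio.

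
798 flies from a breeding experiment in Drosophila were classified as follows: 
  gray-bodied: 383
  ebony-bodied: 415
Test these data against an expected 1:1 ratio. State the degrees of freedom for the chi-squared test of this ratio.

1

A goodness-of-fit test with 2 phenotype classes has df = 2 − 1 = 1.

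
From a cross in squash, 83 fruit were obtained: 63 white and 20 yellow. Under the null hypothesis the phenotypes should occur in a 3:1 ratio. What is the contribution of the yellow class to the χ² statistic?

The 3:1 ratio has 4 parts, so with N = 83 the expected counts are:
  white: 83 × 3/4 = 62.25
  yellow: 83 × 1/4 = 20.75
Contribution of yellow: (20 − 20.75)² / 20.75 = 0.0271

0.027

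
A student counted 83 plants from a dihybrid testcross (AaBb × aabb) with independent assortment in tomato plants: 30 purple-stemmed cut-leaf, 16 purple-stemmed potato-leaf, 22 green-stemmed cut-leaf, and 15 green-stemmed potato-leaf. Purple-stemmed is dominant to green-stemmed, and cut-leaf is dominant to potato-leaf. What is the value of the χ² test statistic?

6.880

A dihybrid testcross with independent assortment gives a 1:1:1:1 ratio.
Expected counts for N = 83 under a 1:1:1:1 ratio (total parts = 4):
  purple-stemmed cut-leaf: 83 × 1/4 = 20.75
  purple-stemmed potato-leaf: 83 × 1/4 = 20.75
  green-stemmed cut-leaf: 83 × 1/4 = 20.75
  green-stemmed potato-leaf: 83 × 1/4 = 20.75
χ² = Σ (O − E)² / E
  purple-stemmed cut-leaf: (30 − 20.75)² / 20.75 = 4.1235
  purple-stemmed potato-leaf: (16 − 20.75)² / 20.75 = 1.0873
  green-stemmed cut-leaf: (22 − 20.75)² / 20.75 = 0.0753
  green-stemmed potato-leaf: (15 − 20.75)² / 20.75 = 1.5934
χ² = 4.1235 + 1.0873 + 0.0753 + 1.5934 = 6.8795 ≈ 6.880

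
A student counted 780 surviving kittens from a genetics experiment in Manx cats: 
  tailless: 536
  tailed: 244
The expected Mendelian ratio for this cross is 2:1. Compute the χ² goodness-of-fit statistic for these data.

Expected counts for N = 780 under a 2:1 ratio (total parts = 3):
  tailless: 780 × 2/3 = 520
  tailed: 780 × 1/3 = 260
χ² = Σ (O − E)² / E
  tailless: (536 − 520)² / 520 = 0.4923
  tailed: (244 − 260)² / 260 = 0.9846
χ² = 0.4923 + 0.9846 = 1.4769 ≈ 1.477

1.477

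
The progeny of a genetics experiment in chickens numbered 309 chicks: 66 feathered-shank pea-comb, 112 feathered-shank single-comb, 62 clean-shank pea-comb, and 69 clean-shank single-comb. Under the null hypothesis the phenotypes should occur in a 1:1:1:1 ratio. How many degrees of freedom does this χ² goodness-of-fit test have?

3

A goodness-of-fit test with 4 phenotype classes has df = 4 − 1 = 3.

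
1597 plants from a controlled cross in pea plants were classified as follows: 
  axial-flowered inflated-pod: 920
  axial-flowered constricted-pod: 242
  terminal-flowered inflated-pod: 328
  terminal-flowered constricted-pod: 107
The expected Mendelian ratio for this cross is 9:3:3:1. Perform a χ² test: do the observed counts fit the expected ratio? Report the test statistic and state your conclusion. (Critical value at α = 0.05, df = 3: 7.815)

Expected counts for N = 1597 under a 9:3:3:1 ratio (total parts = 16):
  axial-flowered inflated-pod: 1597 × 9/16 = 898.3125
  axial-flowered constricted-pod: 1597 × 3/16 = 299.4375
  terminal-flowered inflated-pod: 1597 × 3/16 = 299.4375
  terminal-flowered constricted-pod: 1597 × 1/16 = 99.8125
χ² = Σ (O − E)² / E
  axial-flowered inflated-pod: (920 − 898.3125)² / 898.3125 = 0.5236
  axial-flowered constricted-pod: (242 − 299.4375)² / 299.4375 = 11.0175
  terminal-flowered inflated-pod: (328 − 299.4375)² / 299.4375 = 2.7245
  terminal-flowered constricted-pod: (107 − 99.8125)² / 99.8125 = 0.5176
χ² = 0.5236 + 11.0175 + 2.7245 + 0.5176 = 14.7832 ≈ 14.783
Degrees of freedom = 4 − 1 = 3; critical value at α = 0.05 is 7.815.
Since 14.783 > 7.815, we reject the null hypothesis — the data do not fit the 9:3:3:1 ratio.

14.783; not consistent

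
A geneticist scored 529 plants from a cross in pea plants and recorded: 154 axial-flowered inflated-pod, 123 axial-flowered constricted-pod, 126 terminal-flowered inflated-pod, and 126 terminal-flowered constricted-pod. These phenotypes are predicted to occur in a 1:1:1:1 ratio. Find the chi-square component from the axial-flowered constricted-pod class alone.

Under the 1:1:1:1 hypothesis (Σ ratio = 4, N = 529):
  axial-flowered inflated-pod: 529 × 1/4 = 132.25
  axial-flowered constricted-pod: 529 × 1/4 = 132.25
  terminal-flowered inflated-pod: 529 × 1/4 = 132.25
  terminal-flowered constricted-pod: 529 × 1/4 = 132.25
Contribution of axial-flowered constricted-pod: (123 − 132.25)² / 132.25 = 0.6470

0.647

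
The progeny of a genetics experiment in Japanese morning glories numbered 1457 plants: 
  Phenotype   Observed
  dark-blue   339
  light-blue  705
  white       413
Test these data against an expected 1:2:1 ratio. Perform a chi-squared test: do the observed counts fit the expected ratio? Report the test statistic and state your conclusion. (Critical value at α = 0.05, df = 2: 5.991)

9.033; not consistent

The 1:2:1 ratio has 4 parts, so with N = 1457 the expected counts are:
  dark-blue: 1457 × 1/4 = 364.25
  light-blue: 1457 × 2/4 = 728.5
  white: 1457 × 1/4 = 364.25
χ² = Σ (O − E)² / E
  dark-blue: (339 − 364.25)² / 364.25 = 1.7503
  light-blue: (705 − 728.5)² / 728.5 = 0.7581
  white: (413 − 364.25)² / 364.25 = 6.5245
χ² = 1.7503 + 0.7581 + 6.5245 = 9.0329 ≈ 9.033
Degrees of freedom = 3 − 1 = 2; critical value at α = 0.05 is 5.991.
Since 9.033 > 5.991, we reject the null hypothesis — the data do not fit the 1:2:1 ratio.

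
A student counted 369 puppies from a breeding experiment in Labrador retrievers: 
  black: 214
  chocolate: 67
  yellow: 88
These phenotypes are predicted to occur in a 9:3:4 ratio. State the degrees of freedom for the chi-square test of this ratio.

A goodness-of-fit test with 3 phenotype classes has df = 3 − 1 = 2.

2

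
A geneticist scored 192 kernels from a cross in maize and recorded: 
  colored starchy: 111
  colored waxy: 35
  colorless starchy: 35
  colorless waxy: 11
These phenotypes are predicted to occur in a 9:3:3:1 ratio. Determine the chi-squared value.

0.222

Expected counts for N = 192 under a 9:3:3:1 ratio (total parts = 16):
  colored starchy: 192 × 9/16 = 108
  colored waxy: 192 × 3/16 = 36
  colorless starchy: 192 × 3/16 = 36
  colorless waxy: 192 × 1/16 = 12
χ² = Σ (O − E)² / E
  colored starchy: (111 − 108)² / 108 = 0.0833
  colored waxy: (35 − 36)² / 36 = 0.0278
  colorless starchy: (35 − 36)² / 36 = 0.0278
  colorless waxy: (11 − 12)² / 12 = 0.0833
χ² = 0.0833 + 0.0278 + 0.0278 + 0.0833 = 0.2222 ≈ 0.222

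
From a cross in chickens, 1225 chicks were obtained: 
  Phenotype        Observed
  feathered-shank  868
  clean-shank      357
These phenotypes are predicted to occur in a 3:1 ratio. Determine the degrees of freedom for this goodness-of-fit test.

1

A goodness-of-fit test with 2 phenotype classes has df = 2 − 1 = 1.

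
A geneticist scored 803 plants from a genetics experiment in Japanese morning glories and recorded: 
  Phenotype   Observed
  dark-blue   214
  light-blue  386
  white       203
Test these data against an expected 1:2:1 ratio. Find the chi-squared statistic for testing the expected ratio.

1.498

Total ratio parts = 4. Expected numbers out of 803:
  dark-blue: 803 × 1/4 = 200.75
  light-blue: 803 × 2/4 = 401.5
  white: 803 × 1/4 = 200.75
χ² = Σ (O − E)² / E
  dark-blue: (214 − 200.75)² / 200.75 = 0.8745
  light-blue: (386 − 401.5)² / 401.5 = 0.5984
  white: (203 − 200.75)² / 200.75 = 0.0252
χ² = 0.8745 + 0.5984 + 0.0252 = 1.4981 ≈ 1.498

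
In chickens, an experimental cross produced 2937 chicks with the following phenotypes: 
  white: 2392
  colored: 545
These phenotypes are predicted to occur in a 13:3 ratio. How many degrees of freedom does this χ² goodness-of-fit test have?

A goodness-of-fit test with 2 phenotype classes has df = 2 − 1 = 1.

1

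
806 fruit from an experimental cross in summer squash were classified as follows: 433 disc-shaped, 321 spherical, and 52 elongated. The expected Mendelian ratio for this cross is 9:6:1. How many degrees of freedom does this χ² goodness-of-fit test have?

2

A goodness-of-fit test with 3 phenotype classes has df = 3 − 1 = 2.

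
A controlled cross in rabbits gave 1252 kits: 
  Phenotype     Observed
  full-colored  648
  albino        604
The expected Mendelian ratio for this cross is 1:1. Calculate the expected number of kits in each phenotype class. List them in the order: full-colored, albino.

The 1:1 ratio has 2 parts, so with N = 1252 the expected counts are:
  full-colored: 1252 × 1/2 = 626
  albino: 1252 × 1/2 = 626

626, 626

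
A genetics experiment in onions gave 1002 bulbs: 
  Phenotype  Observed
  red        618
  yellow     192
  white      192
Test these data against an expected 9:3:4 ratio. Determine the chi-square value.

Expected counts for N = 1002 under a 9:3:4 ratio (total parts = 16):
  red: 1002 × 9/16 = 563.625
  yellow: 1002 × 3/16 = 187.875
  white: 1002 × 4/16 = 250.5
χ² = Σ (O − E)² / E
  red: (618 − 563.625)² / 563.625 = 5.2458
  yellow: (192 − 187.875)² / 187.875 = 0.0906
  white: (192 − 250.5)² / 250.5 = 13.6617
χ² = 5.2458 + 0.0906 + 13.6617 = 18.9981 ≈ 18.998

18.998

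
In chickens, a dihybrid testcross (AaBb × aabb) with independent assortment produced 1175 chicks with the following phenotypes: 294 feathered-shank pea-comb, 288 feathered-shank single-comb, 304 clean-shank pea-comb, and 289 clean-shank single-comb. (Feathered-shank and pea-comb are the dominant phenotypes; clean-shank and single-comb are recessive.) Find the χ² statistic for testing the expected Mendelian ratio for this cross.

0.547

A dihybrid testcross with independent assortment gives a 1:1:1:1 ratio.
Total ratio parts = 4. Expected numbers out of 1175:
  feathered-shank pea-comb: 1175 × 1/4 = 293.75
  feathered-shank single-comb: 1175 × 1/4 = 293.75
  clean-shank pea-comb: 1175 × 1/4 = 293.75
  clean-shank single-comb: 1175 × 1/4 = 293.75
χ² = Σ (O − E)² / E
  feathered-shank pea-comb: (294 − 293.75)² / 293.75 = 0.0002
  feathered-shank single-comb: (288 − 293.75)² / 293.75 = 0.1126
  clean-shank pea-comb: (304 − 293.75)² / 293.75 = 0.3577
  clean-shank single-comb: (289 − 293.75)² / 293.75 = 0.0768
χ² = 0.0002 + 0.1126 + 0.3577 + 0.0768 = 0.5473 ≈ 0.547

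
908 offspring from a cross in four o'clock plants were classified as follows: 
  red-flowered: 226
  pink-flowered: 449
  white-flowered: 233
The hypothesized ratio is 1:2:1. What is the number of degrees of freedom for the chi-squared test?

A goodness-of-fit test with 3 phenotype classes has df = 3 − 1 = 2.

2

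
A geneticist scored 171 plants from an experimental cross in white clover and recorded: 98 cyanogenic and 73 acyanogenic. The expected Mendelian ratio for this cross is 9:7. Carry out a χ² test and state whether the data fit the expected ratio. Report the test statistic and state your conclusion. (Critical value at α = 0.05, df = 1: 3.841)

The 9:7 ratio has 16 parts, so with N = 171 the expected counts are:
  cyanogenic: 171 × 9/16 = 96.1875
  acyanogenic: 171 × 7/16 = 74.8125
χ² = Σ (O − E)² / E
  cyanogenic: (98 − 96.1875)² / 96.1875 = 0.0342
  acyanogenic: (73 − 74.8125)² / 74.8125 = 0.0439
χ² = 0.0342 + 0.0439 = 0.0781 ≈ 0.078
Degrees of freedom = 2 − 1 = 1; critical value at α = 0.05 is 3.841.
Since 0.078 < 3.841, we fail to reject the null hypothesis — the data are consistent with the 9:7 ratio.

0.078; consistent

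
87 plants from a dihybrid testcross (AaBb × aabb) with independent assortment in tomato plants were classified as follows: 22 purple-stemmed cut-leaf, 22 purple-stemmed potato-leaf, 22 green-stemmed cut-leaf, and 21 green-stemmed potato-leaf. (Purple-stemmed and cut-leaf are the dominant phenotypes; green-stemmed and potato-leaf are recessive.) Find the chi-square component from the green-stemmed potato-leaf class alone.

0.026

A dihybrid testcross with independent assortment gives a 1:1:1:1 ratio.
Under the 1:1:1:1 hypothesis (Σ ratio = 4, N = 87):
  purple-stemmed cut-leaf: 87 × 1/4 = 21.75
  purple-stemmed potato-leaf: 87 × 1/4 = 21.75
  green-stemmed cut-leaf: 87 × 1/4 = 21.75
  green-stemmed potato-leaf: 87 × 1/4 = 21.75
Contribution of green-stemmed potato-leaf: (21 − 21.75)² / 21.75 = 0.0259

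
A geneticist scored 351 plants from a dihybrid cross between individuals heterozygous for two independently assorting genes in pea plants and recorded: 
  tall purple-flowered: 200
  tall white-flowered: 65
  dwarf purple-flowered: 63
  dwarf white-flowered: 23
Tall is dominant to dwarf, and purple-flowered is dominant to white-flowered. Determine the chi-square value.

0.215

A dihybrid F₂ with independent assortment and complete dominance at both loci gives a 9:3:3:1 phenotypic ratio.
The 9:3:3:1 ratio has 16 parts, so with N = 351 the expected counts are:
  tall purple-flowered: 351 × 9/16 = 197.4375
  tall white-flowered: 351 × 3/16 = 65.8125
  dwarf purple-flowered: 351 × 3/16 = 65.8125
  dwarf white-flowered: 351 × 1/16 = 21.9375
χ² = Σ (O − E)² / E
  tall purple-flowered: (200 − 197.4375)² / 197.4375 = 0.0333
  tall white-flowered: (65 − 65.8125)² / 65.8125 = 0.0100
  dwarf purple-flowered: (63 − 65.8125)² / 65.8125 = 0.1202
  dwarf white-flowered: (23 − 21.9375)² / 21.9375 = 0.0515
χ² = 0.0333 + 0.0100 + 0.1202 + 0.0515 = 0.215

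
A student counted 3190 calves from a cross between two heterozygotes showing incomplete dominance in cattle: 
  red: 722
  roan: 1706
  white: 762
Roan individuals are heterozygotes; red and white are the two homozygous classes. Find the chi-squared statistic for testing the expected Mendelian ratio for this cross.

With incomplete dominance, a heterozygote × heterozygote cross gives a 1:2:1 phenotypic ratio.
The 1:2:1 ratio has 4 parts, so with N = 3190 the expected counts are:
  red: 3190 × 1/4 = 797.5
  roan: 3190 × 2/4 = 1595
  white: 3190 × 1/4 = 797.5
χ² = Σ (O − E)² / E
  red: (722 − 797.5)² / 797.5 = 7.1476
  roan: (1706 − 1595)² / 1595 = 7.7248
  white: (762 − 797.5)² / 797.5 = 1.5803
χ² = 7.1476 + 7.7248 + 1.5803 = 16.4527 ≈ 16.453

16.453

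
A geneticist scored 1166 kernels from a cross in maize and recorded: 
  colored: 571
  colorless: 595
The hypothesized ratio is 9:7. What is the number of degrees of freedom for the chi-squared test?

A goodness-of-fit test with 2 phenotype classes has df = 2 − 1 = 1.

1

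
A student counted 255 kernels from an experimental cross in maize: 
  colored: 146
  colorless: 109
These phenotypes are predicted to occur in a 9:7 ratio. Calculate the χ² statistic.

The 9:7 ratio has 16 parts, so with N = 255 the expected counts are:
  colored: 255 × 9/16 = 143.4375
  colorless: 255 × 7/16 = 111.5625
χ² = Σ (O − E)² / E
  colored: (146 − 143.4375)² / 143.4375 = 0.0458
  colorless: (109 − 111.5625)² / 111.5625 = 0.0589
χ² = 0.0458 + 0.0589 = 0.1047 ≈ 0.105

0.105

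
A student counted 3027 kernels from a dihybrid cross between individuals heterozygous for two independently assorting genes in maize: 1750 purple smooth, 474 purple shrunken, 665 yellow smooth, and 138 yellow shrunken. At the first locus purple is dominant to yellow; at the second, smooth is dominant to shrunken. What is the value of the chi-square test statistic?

A dihybrid F₂ with independent assortment and complete dominance at both loci gives a 9:3:3:1 phenotypic ratio.
Total ratio parts = 16. Expected numbers out of 3027:
  purple smooth: 3027 × 9/16 = 1702.6875
  purple shrunken: 3027 × 3/16 = 567.5625
  yellow smooth: 3027 × 3/16 = 567.5625
  yellow shrunken: 3027 × 1/16 = 189.1875
χ² = Σ (O − E)² / E
  purple smooth: (1750 − 1702.6875)² / 1702.6875 = 1.3147
  purple shrunken: (474 − 567.5625)² / 567.5625 = 15.4237
  yellow smooth: (665 − 567.5625)² / 567.5625 = 16.7278
  yellow shrunken: (138 − 189.1875)² / 189.1875 = 13.8495
χ² = 1.3147 + 15.4237 + 16.7278 + 13.8495 = 47.3157 ≈ 47.316

47.316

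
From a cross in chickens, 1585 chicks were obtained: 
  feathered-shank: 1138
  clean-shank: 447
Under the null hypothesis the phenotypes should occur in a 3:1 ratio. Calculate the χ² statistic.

The 3:1 ratio has 4 parts, so with N = 1585 the expected counts are:
  feathered-shank: 1585 × 3/4 = 1188.75
  clean-shank: 1585 × 1/4 = 396.25
χ² = Σ (O − E)² / E
  feathered-shank: (1138 − 1188.75)² / 1188.75 = 2.1666
  clean-shank: (447 − 396.25)² / 396.25 = 6.4998
χ² = 2.1666 + 6.4998 = 8.6664 ≈ 8.666

8.666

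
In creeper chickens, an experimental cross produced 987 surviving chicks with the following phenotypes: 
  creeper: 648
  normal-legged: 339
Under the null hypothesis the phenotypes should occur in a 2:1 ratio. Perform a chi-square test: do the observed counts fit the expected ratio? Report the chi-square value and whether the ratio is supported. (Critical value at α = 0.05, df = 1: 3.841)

0.456; consistent

Total ratio parts = 3. Expected numbers out of 987:
  creeper: 987 × 2/3 = 658
  normal-legged: 987 × 1/3 = 329
χ² = Σ (O − E)² / E
  creeper: (648 − 658)² / 658 = 0.1520
  normal-legged: (339 − 329)² / 329 = 0.3040
χ² = 0.1520 + 0.3040 = 0.456
Degrees of freedom = 2 − 1 = 1; critical value at α = 0.05 is 3.841.
Since 0.456 < 3.841, we fail to reject the null hypothesis — the data are consistent with the 2:1 ratio.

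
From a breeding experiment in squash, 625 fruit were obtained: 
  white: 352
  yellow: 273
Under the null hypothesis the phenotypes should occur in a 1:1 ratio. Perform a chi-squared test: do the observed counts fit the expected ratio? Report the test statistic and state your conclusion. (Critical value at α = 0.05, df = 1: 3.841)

9.986; not consistent

The 1:1 ratio has 2 parts, so with N = 625 the expected counts are:
  white: 625 × 1/2 = 312.5
  yellow: 625 × 1/2 = 312.5
χ² = Σ (O − E)² / E
  white: (352 − 312.5)² / 312.5 = 4.9928
  yellow: (273 − 312.5)² / 312.5 = 4.9928
χ² = 4.9928 + 4.9928 = 9.9856 ≈ 9.986
Degrees of freedom = 2 − 1 = 1; critical value at α = 0.05 is 3.841.
Since 9.986 > 3.841, we reject the null hypothesis — the data do not fit the 1:1 ratio.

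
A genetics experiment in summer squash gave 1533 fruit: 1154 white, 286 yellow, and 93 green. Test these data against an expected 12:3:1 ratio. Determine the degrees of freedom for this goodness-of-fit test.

A goodness-of-fit test with 3 phenotype classes has df = 3 − 1 = 2.

2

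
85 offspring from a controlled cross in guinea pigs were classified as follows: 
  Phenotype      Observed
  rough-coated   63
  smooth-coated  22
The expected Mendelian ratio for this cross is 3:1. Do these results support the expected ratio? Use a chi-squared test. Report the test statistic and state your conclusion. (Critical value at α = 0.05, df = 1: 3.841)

0.035; consistent

The 3:1 ratio has 4 parts, so with N = 85 the expected counts are:
  rough-coated: 85 × 3/4 = 63.75
  smooth-coated: 85 × 1/4 = 21.25
χ² = Σ (O − E)² / E
  rough-coated: (63 − 63.75)² / 63.75 = 0.0088
  smooth-coated: (22 − 21.25)² / 21.25 = 0.0265
χ² = 0.0088 + 0.0265 = 0.0353 ≈ 0.035
Degrees of freedom = 2 − 1 = 1; critical value at α = 0.05 is 3.841.
Since 0.035 < 3.841, we fail to reject the null hypothesis — the data are consistent with the 3:1 ratio.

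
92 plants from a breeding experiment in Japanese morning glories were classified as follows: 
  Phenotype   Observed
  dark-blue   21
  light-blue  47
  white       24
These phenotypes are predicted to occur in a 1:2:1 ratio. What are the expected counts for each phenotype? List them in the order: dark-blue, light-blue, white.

23, 46, 23

Expected counts for N = 92 under a 1:2:1 ratio (total parts = 4):
  dark-blue: 92 × 1/4 = 23
  light-blue: 92 × 2/4 = 46
  white: 92 × 1/4 = 23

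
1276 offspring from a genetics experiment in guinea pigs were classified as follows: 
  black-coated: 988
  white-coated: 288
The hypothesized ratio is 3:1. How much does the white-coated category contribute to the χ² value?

The 3:1 ratio has 4 parts, so with N = 1276 the expected counts are:
  black-coated: 1276 × 3/4 = 957
  white-coated: 1276 × 1/4 = 319
Contribution of white-coated: (288 − 319)² / 319 = 3.0125

3.013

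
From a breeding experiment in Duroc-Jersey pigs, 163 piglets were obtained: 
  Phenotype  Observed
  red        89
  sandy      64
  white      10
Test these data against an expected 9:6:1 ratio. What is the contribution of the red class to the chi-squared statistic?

0.079

Total ratio parts = 16. Expected numbers out of 163:
  red: 163 × 9/16 = 91.6875
  sandy: 163 × 6/16 = 61.125
  white: 163 × 1/16 = 10.1875
Contribution of red: (89 − 91.6875)² / 91.6875 = 0.0788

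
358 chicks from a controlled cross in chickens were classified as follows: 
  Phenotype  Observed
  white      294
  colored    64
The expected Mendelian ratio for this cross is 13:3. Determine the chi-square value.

0.179

Expected counts for N = 358 under a 13:3 ratio (total parts = 16):
  white: 358 × 13/16 = 290.875
  colored: 358 × 3/16 = 67.125
χ² = Σ (O − E)² / E
  white: (294 − 290.875)² / 290.875 = 0.0336
  colored: (64 − 67.125)² / 67.125 = 0.1455
χ² = 0.0336 + 0.1455 = 0.1791 ≈ 0.179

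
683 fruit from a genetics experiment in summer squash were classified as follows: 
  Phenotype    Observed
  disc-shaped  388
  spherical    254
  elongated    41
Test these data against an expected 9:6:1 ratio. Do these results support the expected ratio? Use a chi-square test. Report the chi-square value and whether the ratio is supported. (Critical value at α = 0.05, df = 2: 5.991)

The 9:6:1 ratio has 16 parts, so with N = 683 the expected counts are:
  disc-shaped: 683 × 9/16 = 384.1875
  spherical: 683 × 6/16 = 256.125
  elongated: 683 × 1/16 = 42.6875
χ² = Σ (O − E)² / E
  disc-shaped: (388 − 384.1875)² / 384.1875 = 0.0378
  spherical: (254 − 256.125)² / 256.125 = 0.0176
  elongated: (41 − 42.6875)² / 42.6875 = 0.0667
χ² = 0.0378 + 0.0176 + 0.0667 = 0.1221 ≈ 0.122
Degrees of freedom = 3 − 1 = 2; critical value at α = 0.05 is 5.991.
Since 0.122 < 5.991, we fail to reject the null hypothesis — the data are consistent with the 9:6:1 ratio.

0.122; consistent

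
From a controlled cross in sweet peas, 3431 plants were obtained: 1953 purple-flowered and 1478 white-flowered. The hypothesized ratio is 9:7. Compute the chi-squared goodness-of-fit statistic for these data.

Expected counts for N = 3431 under a 9:7 ratio (total parts = 16):
  purple-flowered: 3431 × 9/16 = 1929.9375
  white-flowered: 3431 × 7/16 = 1501.0625
χ² = Σ (O − E)² / E
  purple-flowered: (1953 − 1929.9375)² / 1929.9375 = 0.2756
  white-flowered: (1478 − 1501.0625)² / 1501.0625 = 0.3543
χ² = 0.2756 + 0.3543 = 0.6299 ≈ 0.630

0.630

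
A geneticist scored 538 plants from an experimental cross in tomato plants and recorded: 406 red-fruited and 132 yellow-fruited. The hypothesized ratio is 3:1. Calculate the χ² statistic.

Total ratio parts = 4. Expected numbers out of 538:
  red-fruited: 538 × 3/4 = 403.5
  yellow-fruited: 538 × 1/4 = 134.5
χ² = Σ (O − E)² / E
  red-fruited: (406 − 403.5)² / 403.5 = 0.0155
  yellow-fruited: (132 − 134.5)² / 134.5 = 0.0465
χ² = 0.0155 + 0.0465 = 0.062

0.062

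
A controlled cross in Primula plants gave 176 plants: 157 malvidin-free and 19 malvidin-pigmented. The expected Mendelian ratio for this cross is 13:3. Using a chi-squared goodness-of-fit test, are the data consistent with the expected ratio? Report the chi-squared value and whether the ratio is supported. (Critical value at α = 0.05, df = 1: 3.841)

The 13:3 ratio has 16 parts, so with N = 176 the expected counts are:
  malvidin-free: 176 × 13/16 = 143
  malvidin-pigmented: 176 × 3/16 = 33
χ² = Σ (O − E)² / E
  malvidin-free: (157 − 143)² / 143 = 1.3706
  malvidin-pigmented: (19 − 33)² / 33 = 5.9394
χ² = 1.3706 + 5.9394 = 7.310
Degrees of freedom = 2 − 1 = 1; critical value at α = 0.05 is 3.841.
Since 7.310 > 3.841, we reject the null hypothesis — the data do not fit the 13:3 ratio.

7.310; not consistent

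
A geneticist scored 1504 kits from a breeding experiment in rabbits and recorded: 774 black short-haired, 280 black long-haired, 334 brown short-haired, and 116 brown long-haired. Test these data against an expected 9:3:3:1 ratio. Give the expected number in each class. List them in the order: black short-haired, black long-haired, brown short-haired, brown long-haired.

846, 282, 282, 94

The 9:3:3:1 ratio has 16 parts, so with N = 1504 the expected counts are:
  black short-haired: 1504 × 9/16 = 846
  black long-haired: 1504 × 3/16 = 282
  brown short-haired: 1504 × 3/16 = 282
  brown long-haired: 1504 × 1/16 = 94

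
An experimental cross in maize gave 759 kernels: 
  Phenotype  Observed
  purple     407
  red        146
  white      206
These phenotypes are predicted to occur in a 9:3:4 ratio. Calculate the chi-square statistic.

2.418

The 9:3:4 ratio has 16 parts, so with N = 759 the expected counts are:
  purple: 759 × 9/16 = 426.9375
  red: 759 × 3/16 = 142.3125
  white: 759 × 4/16 = 189.75
χ² = Σ (O − E)² / E
  purple: (407 − 426.9375)² / 426.9375 = 0.9311
  red: (146 − 142.3125)² / 142.3125 = 0.0955
  white: (206 − 189.75)² / 189.75 = 1.3916
χ² = 0.9311 + 0.0955 + 1.3916 = 2.4182 ≈ 2.418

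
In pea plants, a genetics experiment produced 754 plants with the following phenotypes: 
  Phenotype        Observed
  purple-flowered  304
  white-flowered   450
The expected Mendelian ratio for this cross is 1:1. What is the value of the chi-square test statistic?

Expected counts for N = 754 under a 1:1 ratio (total parts = 2):
  purple-flowered: 754 × 1/2 = 377
  white-flowered: 754 × 1/2 = 377
χ² = Σ (O − E)² / E
  purple-flowered: (304 − 377)² / 377 = 14.1353
  white-flowered: (450 − 377)² / 377 = 14.1353
χ² = 14.1353 + 14.1353 = 28.2706 ≈ 28.271

28.271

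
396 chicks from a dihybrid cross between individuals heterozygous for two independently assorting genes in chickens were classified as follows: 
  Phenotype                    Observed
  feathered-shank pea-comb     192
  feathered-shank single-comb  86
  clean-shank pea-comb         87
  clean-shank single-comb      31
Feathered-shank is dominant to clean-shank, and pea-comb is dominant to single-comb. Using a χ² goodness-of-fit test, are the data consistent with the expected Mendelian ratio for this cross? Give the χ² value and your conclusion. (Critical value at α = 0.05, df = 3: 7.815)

9.872; not consistent

A dihybrid F₂ with independent assortment and complete dominance at both loci gives a 9:3:3:1 phenotypic ratio.
Expected counts for N = 396 under a 9:3:3:1 ratio (total parts = 16):
  feathered-shank pea-comb: 396 × 9/16 = 222.75
  feathered-shank single-comb: 396 × 3/16 = 74.25
  clean-shank pea-comb: 396 × 3/16 = 74.25
  clean-shank single-comb: 396 × 1/16 = 24.75
χ² = Σ (O − E)² / E
  feathered-shank pea-comb: (192 − 222.75)² / 222.75 = 4.2449
  feathered-shank single-comb: (86 − 74.25)² / 74.25 = 1.8594
  clean-shank pea-comb: (87 − 74.25)² / 74.25 = 2.1894
  clean-shank single-comb: (31 − 24.75)² / 24.75 = 1.5783
χ² = 4.2449 + 1.8594 + 2.1894 + 1.5783 = 9.872
Degrees of freedom = 4 − 1 = 3; critical value at α = 0.05 is 7.815.
Since 9.872 > 7.815, we reject the null hypothesis — the data do not fit the 9:3:3:1 ratio.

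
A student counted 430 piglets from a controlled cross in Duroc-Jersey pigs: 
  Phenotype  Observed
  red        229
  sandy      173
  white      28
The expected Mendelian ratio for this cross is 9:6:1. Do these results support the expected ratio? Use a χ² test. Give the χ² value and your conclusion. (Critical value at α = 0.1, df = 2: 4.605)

1.589; consistent

Total ratio parts = 16. Expected numbers out of 430:
  red: 430 × 9/16 = 241.875
  sandy: 430 × 6/16 = 161.25
  white: 430 × 1/16 = 26.875
χ² = Σ (O − E)² / E
  red: (229 − 241.875)² / 241.875 = 0.6853
  sandy: (173 − 161.25)² / 161.25 = 0.8562
  white: (28 − 26.875)² / 26.875 = 0.0471
χ² = 0.6853 + 0.8562 + 0.0471 = 1.5886 ≈ 1.589
Degrees of freedom = 3 − 1 = 2; critical value at α = 0.1 is 4.605.
Since 1.589 < 4.605, we fail to reject the null hypothesis — the data are consistent with the 9:6:1 ratio.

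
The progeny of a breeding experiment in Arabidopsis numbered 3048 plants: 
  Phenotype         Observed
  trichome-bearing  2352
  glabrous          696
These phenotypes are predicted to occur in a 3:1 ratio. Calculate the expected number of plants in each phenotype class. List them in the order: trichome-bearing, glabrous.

2286, 762

Total ratio parts = 4. Expected numbers out of 3048:
  trichome-bearing: 3048 × 3/4 = 2286
  glabrous: 3048 × 1/4 = 762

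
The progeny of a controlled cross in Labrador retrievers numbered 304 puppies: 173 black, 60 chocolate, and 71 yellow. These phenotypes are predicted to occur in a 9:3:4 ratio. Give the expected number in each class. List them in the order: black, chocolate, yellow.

Under the 9:3:4 hypothesis (Σ ratio = 16, N = 304):
  black: 304 × 9/16 = 171
  chocolate: 304 × 3/16 = 57
  yellow: 304 × 4/16 = 76

171, 57, 76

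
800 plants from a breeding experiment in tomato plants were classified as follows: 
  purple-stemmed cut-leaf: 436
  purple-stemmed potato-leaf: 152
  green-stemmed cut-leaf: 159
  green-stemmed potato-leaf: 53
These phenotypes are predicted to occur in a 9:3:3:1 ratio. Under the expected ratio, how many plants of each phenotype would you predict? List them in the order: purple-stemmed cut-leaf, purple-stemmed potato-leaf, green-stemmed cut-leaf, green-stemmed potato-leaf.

450, 150, 150, 50

Total ratio parts = 16. Expected numbers out of 800:
  purple-stemmed cut-leaf: 800 × 9/16 = 450
  purple-stemmed potato-leaf: 800 × 3/16 = 150
  green-stemmed cut-leaf: 800 × 3/16 = 150
  green-stemmed potato-leaf: 800 × 1/16 = 50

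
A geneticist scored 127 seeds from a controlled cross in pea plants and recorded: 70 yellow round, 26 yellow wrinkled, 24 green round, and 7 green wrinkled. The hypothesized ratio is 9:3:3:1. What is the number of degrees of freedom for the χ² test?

3

A goodness-of-fit test with 4 phenotype classes has df = 4 − 1 = 3.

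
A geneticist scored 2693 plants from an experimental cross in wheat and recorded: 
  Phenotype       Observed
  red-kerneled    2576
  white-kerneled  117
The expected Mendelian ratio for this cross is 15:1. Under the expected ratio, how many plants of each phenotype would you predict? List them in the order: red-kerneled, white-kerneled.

Expected counts for N = 2693 under a 15:1 ratio (total parts = 16):
  red-kerneled: 2693 × 15/16 = 2524.6875
  white-kerneled: 2693 × 1/16 = 168.3125

2524.6875, 168.3125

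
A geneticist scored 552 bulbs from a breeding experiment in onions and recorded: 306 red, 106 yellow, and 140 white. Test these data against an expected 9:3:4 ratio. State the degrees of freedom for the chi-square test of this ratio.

2

A goodness-of-fit test with 3 phenotype classes has df = 3 − 1 = 2.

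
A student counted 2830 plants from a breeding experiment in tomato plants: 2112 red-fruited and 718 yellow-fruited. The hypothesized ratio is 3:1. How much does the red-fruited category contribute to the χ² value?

The 3:1 ratio has 4 parts, so with N = 2830 the expected counts are:
  red-fruited: 2830 × 3/4 = 2122.5
  yellow-fruited: 2830 × 1/4 = 707.5
Contribution of red-fruited: (2112 − 2122.5)² / 2122.5 = 0.0519

0.052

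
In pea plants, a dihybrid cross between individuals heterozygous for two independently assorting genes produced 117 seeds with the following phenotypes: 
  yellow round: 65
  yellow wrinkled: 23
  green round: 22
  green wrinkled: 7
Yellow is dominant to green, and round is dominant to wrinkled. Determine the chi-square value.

0.075

A dihybrid F₂ with independent assortment and complete dominance at both loci gives a 9:3:3:1 phenotypic ratio.
Under the 9:3:3:1 hypothesis (Σ ratio = 16, N = 117):
  yellow round: 117 × 9/16 = 65.8125
  yellow wrinkled: 117 × 3/16 = 21.9375
  green round: 117 × 3/16 = 21.9375
  green wrinkled: 117 × 1/16 = 7.3125
χ² = Σ (O − E)² / E
  yellow round: (65 − 65.8125)² / 65.8125 = 0.0100
  yellow wrinkled: (23 − 21.9375)² / 21.9375 = 0.0515
  green round: (22 − 21.9375)² / 21.9375 = 0.0002
  green wrinkled: (7 − 7.3125)² / 7.3125 = 0.0134
χ² = 0.0100 + 0.0515 + 0.0002 + 0.0134 = 0.0751 ≈ 0.075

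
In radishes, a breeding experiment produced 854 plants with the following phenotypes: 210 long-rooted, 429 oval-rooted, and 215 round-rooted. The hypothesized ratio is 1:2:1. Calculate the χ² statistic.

Expected counts for N = 854 under a 1:2:1 ratio (total parts = 4):
  long-rooted: 854 × 1/4 = 213.5
  oval-rooted: 854 × 2/4 = 427
  round-rooted: 854 × 1/4 = 213.5
χ² = Σ (O − E)² / E
  long-rooted: (210 − 213.5)² / 213.5 = 0.0574
  oval-rooted: (429 − 427)² / 427 = 0.0094
  round-rooted: (215 − 213.5)² / 213.5 = 0.0105
χ² = 0.0574 + 0.0094 + 0.0105 = 0.0773 ≈ 0.077

0.077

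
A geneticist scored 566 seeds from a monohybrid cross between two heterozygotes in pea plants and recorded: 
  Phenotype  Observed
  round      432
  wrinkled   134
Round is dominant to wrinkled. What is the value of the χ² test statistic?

For a monohybrid cross between heterozygotes with complete dominance, the expected phenotypic ratio is 3:1.
The 3:1 ratio has 4 parts, so with N = 566 the expected counts are:
  round: 566 × 3/4 = 424.5
  wrinkled: 566 × 1/4 = 141.5
χ² = Σ (O − E)² / E
  round: (432 − 424.5)² / 424.5 = 0.1325
  wrinkled: (134 − 141.5)² / 141.5 = 0.3975
χ² = 0.1325 + 0.3975 = 0.530

0.530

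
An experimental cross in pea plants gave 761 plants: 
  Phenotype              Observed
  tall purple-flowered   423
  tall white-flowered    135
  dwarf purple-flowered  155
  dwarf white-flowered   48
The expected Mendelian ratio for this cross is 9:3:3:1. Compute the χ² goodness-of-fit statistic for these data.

1.541

Under the 9:3:3:1 hypothesis (Σ ratio = 16, N = 761):
  tall purple-flowered: 761 × 9/16 = 428.0625
  tall white-flowered: 761 × 3/16 = 142.6875
  dwarf purple-flowered: 761 × 3/16 = 142.6875
  dwarf white-flowered: 761 × 1/16 = 47.5625
χ² = Σ (O − E)² / E
  tall purple-flowered: (423 − 428.0625)² / 428.0625 = 0.0599
  tall white-flowered: (135 − 142.6875)² / 142.6875 = 0.4142
  dwarf purple-flowered: (155 − 142.6875)² / 142.6875 = 1.0624
  dwarf white-flowered: (48 − 47.5625)² / 47.5625 = 0.0040
χ² = 0.0599 + 0.4142 + 1.0624 + 0.0040 = 1.5405 ≈ 1.541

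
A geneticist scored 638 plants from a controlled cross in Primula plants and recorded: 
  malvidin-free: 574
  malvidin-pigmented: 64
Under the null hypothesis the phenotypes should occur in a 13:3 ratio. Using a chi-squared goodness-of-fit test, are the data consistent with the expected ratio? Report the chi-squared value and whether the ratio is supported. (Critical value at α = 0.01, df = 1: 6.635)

31.834; not consistent

Expected counts for N = 638 under a 13:3 ratio (total parts = 16):
  malvidin-free: 638 × 13/16 = 518.375
  malvidin-pigmented: 638 × 3/16 = 119.625
χ² = Σ (O − E)² / E
  malvidin-free: (574 − 518.375)² / 518.375 = 5.9689
  malvidin-pigmented: (64 − 119.625)² / 119.625 = 25.8653
χ² = 5.9689 + 25.8653 = 31.8342 ≈ 31.834
Degrees of freedom = 2 − 1 = 1; critical value at α = 0.01 is 6.635.
Since 31.834 > 6.635, we reject the null hypothesis — the data do not fit the 13:3 ratio.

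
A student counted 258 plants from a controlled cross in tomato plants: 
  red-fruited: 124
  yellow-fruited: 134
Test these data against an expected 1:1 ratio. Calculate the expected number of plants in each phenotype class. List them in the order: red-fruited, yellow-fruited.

Under the 1:1 hypothesis (Σ ratio = 2, N = 258):
  red-fruited: 258 × 1/2 = 129
  yellow-fruited: 258 × 1/2 = 129

129, 129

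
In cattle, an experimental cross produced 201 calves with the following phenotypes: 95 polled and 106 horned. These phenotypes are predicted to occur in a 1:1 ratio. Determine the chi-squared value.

0.602

The 1:1 ratio has 2 parts, so with N = 201 the expected counts are:
  polled: 201 × 1/2 = 100.5
  horned: 201 × 1/2 = 100.5
χ² = Σ (O − E)² / E
  polled: (95 − 100.5)² / 100.5 = 0.3010
  horned: (106 − 100.5)² / 100.5 = 0.3010
χ² = 0.3010 + 0.3010 = 0.602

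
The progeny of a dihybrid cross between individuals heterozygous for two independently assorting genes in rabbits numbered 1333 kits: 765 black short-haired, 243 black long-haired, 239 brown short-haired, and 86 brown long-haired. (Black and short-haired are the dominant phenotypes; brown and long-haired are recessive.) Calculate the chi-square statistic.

1.066

A dihybrid F₂ with independent assortment and complete dominance at both loci gives a 9:3:3:1 phenotypic ratio.
Total ratio parts = 16. Expected numbers out of 1333:
  black short-haired: 1333 × 9/16 = 749.8125
  black long-haired: 1333 × 3/16 = 249.9375
  brown short-haired: 1333 × 3/16 = 249.9375
  brown long-haired: 1333 × 1/16 = 83.3125
χ² = Σ (O − E)² / E
  black short-haired: (765 − 749.8125)² / 749.8125 = 0.3076
  black long-haired: (243 − 249.9375)² / 249.9375 = 0.1926
  brown short-haired: (239 − 249.9375)² / 249.9375 = 0.4786
  brown long-haired: (86 − 83.3125)² / 83.3125 = 0.0867
χ² = 0.3076 + 0.1926 + 0.4786 + 0.0867 = 1.0655 ≈ 1.066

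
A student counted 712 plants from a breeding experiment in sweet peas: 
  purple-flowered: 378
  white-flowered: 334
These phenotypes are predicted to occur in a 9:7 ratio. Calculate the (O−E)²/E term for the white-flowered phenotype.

1.625

Expected counts for N = 712 under a 9:7 ratio (total parts = 16):
  purple-flowered: 712 × 9/16 = 400.5
  white-flowered: 712 × 7/16 = 311.5
Contribution of white-flowered: (334 − 311.5)² / 311.5 = 1.6252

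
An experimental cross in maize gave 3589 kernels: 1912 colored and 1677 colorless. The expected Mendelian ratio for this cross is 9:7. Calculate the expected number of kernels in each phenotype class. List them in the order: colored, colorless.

Expected counts for N = 3589 under a 9:7 ratio (total parts = 16):
  colored: 3589 × 9/16 = 2018.8125
  colorless: 3589 × 7/16 = 1570.1875

2018.8125, 1570.1875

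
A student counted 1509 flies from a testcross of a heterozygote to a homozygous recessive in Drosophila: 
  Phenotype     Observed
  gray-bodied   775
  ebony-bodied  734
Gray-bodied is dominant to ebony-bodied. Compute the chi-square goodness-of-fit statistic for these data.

1.114

A testcross of a heterozygote (Aa × aa) gives a 1:1 phenotypic ratio.
Expected counts for N = 1509 under a 1:1 ratio (total parts = 2):
  gray-bodied: 1509 × 1/2 = 754.5
  ebony-bodied: 1509 × 1/2 = 754.5
χ² = Σ (O − E)² / E
  gray-bodied: (775 − 754.5)² / 754.5 = 0.5570
  ebony-bodied: (734 − 754.5)² / 754.5 = 0.5570
χ² = 0.5570 + 0.5570 = 1.114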